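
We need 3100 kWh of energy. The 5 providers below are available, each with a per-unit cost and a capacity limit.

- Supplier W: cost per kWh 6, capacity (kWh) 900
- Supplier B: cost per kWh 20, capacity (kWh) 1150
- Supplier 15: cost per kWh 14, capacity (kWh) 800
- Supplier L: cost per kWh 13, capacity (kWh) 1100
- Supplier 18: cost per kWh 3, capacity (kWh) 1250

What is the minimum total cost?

Fill from the cheapest provider first.
Supplier 18 (3): use full 1250 ; 1850 kWh to go.
Take 900 from Supplier W at 6 ; need 950 more.
Supplier L at 13: take 950 of its 1100 ; requirement met.
Supplier 15, Supplier B: unused.
Cost = 1250×3 + 900×6 + 950×13 = 21500.

21500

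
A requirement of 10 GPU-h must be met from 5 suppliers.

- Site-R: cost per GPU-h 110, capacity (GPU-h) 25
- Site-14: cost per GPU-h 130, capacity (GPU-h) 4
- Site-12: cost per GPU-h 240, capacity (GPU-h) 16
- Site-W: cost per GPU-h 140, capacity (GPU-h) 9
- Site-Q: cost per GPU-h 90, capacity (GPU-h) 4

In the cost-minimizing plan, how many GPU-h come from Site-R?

Cheapest first:
Site-Q at 90: take all 4 GPU-h → 6 still needed.
Site-R at 110: take 6 of its 25 → requirement met.
Site-14, Site-W, Site-12: unused.

6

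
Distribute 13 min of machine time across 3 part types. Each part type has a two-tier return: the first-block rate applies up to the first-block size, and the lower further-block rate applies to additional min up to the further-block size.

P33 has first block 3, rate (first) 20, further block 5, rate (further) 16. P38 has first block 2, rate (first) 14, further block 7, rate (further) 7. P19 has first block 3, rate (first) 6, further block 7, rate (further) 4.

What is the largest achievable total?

Treat each block as its own option and order by rate: P33/tier1 20 > P33/tier2 16 > P38/tier1 14 > P38/tier2 7 > P19/tier1 6 > P19/tier2 4.
P33/tier1 (20): +3 — 10 left.
P33 tier2 at 16: fill all 5 — 5 left.
P38/tier1 (14): +2 — 3 left.
3 remain; put them into P38 tier2 at 7.
Total = 20×3 + 16×5 + 14×2 + 7×3 = 189.

189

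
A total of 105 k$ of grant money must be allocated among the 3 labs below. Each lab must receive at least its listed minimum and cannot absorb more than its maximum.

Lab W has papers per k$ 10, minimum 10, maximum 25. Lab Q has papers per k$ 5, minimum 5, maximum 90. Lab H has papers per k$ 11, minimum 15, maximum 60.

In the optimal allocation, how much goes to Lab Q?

20

Meeting every minimum uses 10+5+15 = 30 k$, leaving 75.
Rank by papers per k$: Lab H 11 > Lab W 10 > Lab Q 5.
Give Lab H 45 more to hit its cap of 60 → 30 left.
Lab W: +15 to 25 (cap) → 15 left.
Only 15 left; Lab Q takes them to reach 20.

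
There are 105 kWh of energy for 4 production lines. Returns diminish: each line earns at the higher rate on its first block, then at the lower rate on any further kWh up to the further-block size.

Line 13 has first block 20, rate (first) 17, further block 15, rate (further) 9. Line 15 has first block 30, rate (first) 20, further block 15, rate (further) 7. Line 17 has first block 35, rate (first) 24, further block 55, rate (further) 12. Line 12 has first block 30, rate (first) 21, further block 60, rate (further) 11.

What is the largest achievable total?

Treat each block as its own option and order by rate: Line 17/T1 24 > Line 12/T1 21 > Line 15/T1 20 > Line 13/T1 17 > Line 17/T2 12 > Line 12/T2 11 > Line 13/T2 9 > Line 15/T2 7.
Line 17/T1 (24): +35 — 70 left.
Line 12 T1 at 21: fill all 30 — 40 left.
Line 15/T1 (20): +30 — 10 left.
Line 13/T1: +10 of 20 at 17; pool empty.
Total = 24×35 + 21×30 + 20×30 + 17×10 = 2240.

2240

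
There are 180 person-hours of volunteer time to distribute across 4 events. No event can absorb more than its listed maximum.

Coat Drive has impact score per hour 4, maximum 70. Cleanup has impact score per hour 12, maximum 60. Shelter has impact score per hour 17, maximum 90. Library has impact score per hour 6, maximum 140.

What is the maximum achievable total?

Rank by impact score per hour: Shelter 17 > Cleanup 12 > Library 6 > Coat Drive 4.
Shelter: +90 to 90 (cap) — 90 left.
Cleanup takes 60 to reach its cap of 60 — 30 left.
Library: +30 (room for 140) → 30. Pool exhausted.
Total = 12×60 + 17×90 + 6×30 = 2430.

2430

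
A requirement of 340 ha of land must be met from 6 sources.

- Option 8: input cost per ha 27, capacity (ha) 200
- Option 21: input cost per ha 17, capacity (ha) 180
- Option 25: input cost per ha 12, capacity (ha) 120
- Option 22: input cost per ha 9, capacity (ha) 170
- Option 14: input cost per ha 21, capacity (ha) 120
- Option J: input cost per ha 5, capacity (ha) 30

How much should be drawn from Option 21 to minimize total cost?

Cheapest first:
Take 30 from Option J at 5 — need 310 more.
Option 22 (9): use full 170 — 140 ha to go.
Take 120 from Option 25 at 12 — need 20 more.
Option 21 at 17: take 20 of its 180 — requirement met.
Option 14, Option 8: unused.

20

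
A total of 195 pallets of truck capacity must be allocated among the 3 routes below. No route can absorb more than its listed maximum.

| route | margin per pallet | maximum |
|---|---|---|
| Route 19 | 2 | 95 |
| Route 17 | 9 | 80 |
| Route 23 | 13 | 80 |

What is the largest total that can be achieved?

1830

Rank by margin per pallet: Route 23 13 > Route 17 9 > Route 19 2.
Route 23: +80 to 80 (cap) ; 115 left.
Route 17 takes 80 to reach its cap of 80 ; 35 left.
Route 19 has room for 95 but only 35 remain, so it gets 35.
Total = 2×35 + 9×80 + 13×80 = 1830.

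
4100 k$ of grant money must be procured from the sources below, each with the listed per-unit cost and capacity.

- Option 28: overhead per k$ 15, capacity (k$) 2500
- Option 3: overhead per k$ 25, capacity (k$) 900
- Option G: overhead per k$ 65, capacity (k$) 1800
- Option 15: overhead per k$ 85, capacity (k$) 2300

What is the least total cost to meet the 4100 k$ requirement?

Use sources in increasing cost order.
Option 28 at 15: take all 2500 k$ ; 1600 still needed.
Take 900 from Option 3 at 25 ; need 700 more.
Option G at 65: take 700 of its 1800 ; requirement met.
Option 15: unused.
Cost = 2500×15 + 900×25 + 700×65 = 105500.

105500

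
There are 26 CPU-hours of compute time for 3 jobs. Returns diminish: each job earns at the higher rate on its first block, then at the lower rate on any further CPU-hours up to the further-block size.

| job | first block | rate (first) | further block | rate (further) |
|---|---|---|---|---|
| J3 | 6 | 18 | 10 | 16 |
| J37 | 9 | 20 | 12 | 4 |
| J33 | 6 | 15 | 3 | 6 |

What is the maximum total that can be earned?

Order all 6 blocks by rate: J37/first 20 > J3/first 18 > J3/second 16 > J33/first 15 > J33/second 6 > J37/second 4.
Fill J37 first block (9 at 20) — 17 left.
J3 first at 18: fill all 6 — 11 left.
J3/second (16): +10 — 1 left.
J33 first at 15: only 1 left, fill 1.
Total = 20×9 + 18×6 + 16×10 + 15×1 = 463.

463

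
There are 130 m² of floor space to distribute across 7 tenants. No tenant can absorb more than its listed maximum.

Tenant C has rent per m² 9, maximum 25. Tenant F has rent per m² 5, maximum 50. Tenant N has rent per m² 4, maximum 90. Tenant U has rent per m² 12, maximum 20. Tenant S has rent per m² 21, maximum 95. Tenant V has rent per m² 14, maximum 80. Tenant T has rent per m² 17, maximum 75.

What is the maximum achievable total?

Rank by rent per m²: Tenant S 21 > Tenant T 17 > Tenant V 14 > Tenant U 12 > Tenant C 9 > Tenant F 5 > Tenant N 4.
Give Tenant S 95 to hit its cap of 95 → 35 left.
Tenant T has room for 75 but only 35 remain, so it gets 35.
Total = 21×95 + 17×35 = 2590.

2590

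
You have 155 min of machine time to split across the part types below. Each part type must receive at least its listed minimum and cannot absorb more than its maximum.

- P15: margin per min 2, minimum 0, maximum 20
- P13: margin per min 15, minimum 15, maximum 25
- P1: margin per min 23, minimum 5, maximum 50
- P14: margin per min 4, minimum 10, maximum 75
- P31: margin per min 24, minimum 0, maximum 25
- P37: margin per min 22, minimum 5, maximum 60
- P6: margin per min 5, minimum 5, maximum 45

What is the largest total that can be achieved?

3140

Meeting every minimum uses 0+15+5+10+0+5+5 = 40 min, leaving 115.
Highest margin per min first: P31 24 > P1 23 > P37 22 > P13 15 > P6 5 > P14 4 > P15 2.
P31 takes 25 more to reach its cap of 25 — 90 left.
P1 takes 45 more to reach its cap of 50 — 45 left.
Only 45 left; P37 takes them to reach 50.
Total = 15×15 + 23×50 + 4×10 + 24×25 + 22×50 + 5×5 = 3140.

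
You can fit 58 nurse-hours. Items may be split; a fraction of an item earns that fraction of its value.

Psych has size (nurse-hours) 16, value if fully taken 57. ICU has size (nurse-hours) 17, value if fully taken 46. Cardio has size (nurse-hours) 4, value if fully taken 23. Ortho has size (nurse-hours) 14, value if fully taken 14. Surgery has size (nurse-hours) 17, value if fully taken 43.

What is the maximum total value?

Best value per unit of size first: Cardio 23/4≈5.75, Psych 57/16≈3.56, ICU 46/17≈2.71, Surgery 43/17≈2.53, Ortho 14/14≈1.
Cardio: take in full, 4 nurse-hours for value 23 ; 54 left.
All 16 nurse-hours of Psych fit (value 57) ; 38 remain.
All 17 nurse-hours of ICU fit (value 46) ; 21 remain.
Surgery: take in full, 17 nurse-hours for value 43 ; 4 left.
4 nurse-hours left: a 4/14 share of Ortho gives 14×4/14 = 4.
Total value = 173.

173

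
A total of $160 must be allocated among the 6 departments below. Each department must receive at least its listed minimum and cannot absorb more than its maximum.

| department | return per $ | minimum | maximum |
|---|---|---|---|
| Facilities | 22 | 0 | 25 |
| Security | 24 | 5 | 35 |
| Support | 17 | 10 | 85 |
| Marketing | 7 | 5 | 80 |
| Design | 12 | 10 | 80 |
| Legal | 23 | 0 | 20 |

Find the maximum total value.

Meeting every minimum uses 0+5+10+5+10+0 = 30 $, leaving 130.
Highest return per $ first: Security 24 > Legal 23 > Facilities 22 > Support 17 > Design 12 > Marketing 7.
Security takes 30 more to reach its cap of 35 → 100 left.
Give Legal 20 more to hit its cap of 20 → 80 left.
Give Facilities 25 more to hit its cap of 25 → 55 left.
Support: +55 (room for 75) → 65. Pool exhausted.
Total = 22×25 + 24×35 + 17×65 + 7×5 + 12×10 + 23×20 = 3110.

3110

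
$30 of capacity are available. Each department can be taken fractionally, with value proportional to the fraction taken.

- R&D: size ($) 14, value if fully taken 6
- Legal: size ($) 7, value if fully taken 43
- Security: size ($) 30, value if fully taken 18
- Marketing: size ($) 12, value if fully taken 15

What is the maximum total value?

Sort by value density: Legal 43/7≈6.14, Marketing 15/12≈1.25, Security 18/30≈0.6, R&D 6/14≈0.429.
All 7 $ of Legal fit (value 43) ; 23 remain.
All 12 $ of Marketing fit (value 15) ; 11 remain.
Only 11 $ remain; take 11/30 of Security for value 18×11/30 = 6.6.
Total value = 64.6.

64.6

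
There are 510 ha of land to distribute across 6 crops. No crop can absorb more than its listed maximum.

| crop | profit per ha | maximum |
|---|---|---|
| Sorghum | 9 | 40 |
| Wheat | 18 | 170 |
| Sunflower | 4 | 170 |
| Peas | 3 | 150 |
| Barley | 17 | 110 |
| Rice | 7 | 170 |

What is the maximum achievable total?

6560

Order the crops by profit per ha: Wheat 18 > Barley 17 > Sorghum 9 > Rice 7 > Sunflower 4 > Peas 3.
Wheat: +170 to 170 (cap) — 340 left.
Give Barley 110 to hit its cap of 110 — 230 left.
Sorghum: +40 to 40 (cap) — 190 left.
Rice takes 170 to reach its cap of 170 — 20 left.
Sunflower: +20 (room for 170) → 20. Pool exhausted.
Total = 9×40 + 18×170 + 4×20 + 17×110 + 7×170 = 6560.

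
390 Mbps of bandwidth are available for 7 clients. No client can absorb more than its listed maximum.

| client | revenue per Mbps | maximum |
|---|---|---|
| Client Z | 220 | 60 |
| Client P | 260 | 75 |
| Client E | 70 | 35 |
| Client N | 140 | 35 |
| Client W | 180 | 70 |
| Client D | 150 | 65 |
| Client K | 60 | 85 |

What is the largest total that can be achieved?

65400

Highest revenue per Mbps first: Client P 260 > Client Z 220 > Client W 180 > Client D 150 > Client N 140 > Client E 70 > Client K 60.
Give Client P 75 to hit its cap of 75 → 315 left.
Client Z: +60 to 60 (cap) → 255 left.
Client W: +70 to 70 (cap) → 185 left.
Client D: +65 to 65 (cap) → 120 left.
Client N: +35 to 35 (cap) → 85 left.
Give Client E 35 to hit its cap of 35 → 50 left.
Client K has room for 85 but only 50 remain, so it gets 50.
Total = 220×60 + 260×75 + 70×35 + 140×35 + 180×70 + 150×65 + 60×50 = 65400.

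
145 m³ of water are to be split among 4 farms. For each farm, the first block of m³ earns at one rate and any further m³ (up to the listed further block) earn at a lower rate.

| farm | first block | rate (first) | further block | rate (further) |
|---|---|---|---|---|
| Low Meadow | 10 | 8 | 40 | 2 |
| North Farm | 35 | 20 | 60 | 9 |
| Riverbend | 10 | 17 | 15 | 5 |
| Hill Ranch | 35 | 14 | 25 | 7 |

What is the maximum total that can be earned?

1940

Rank every tier by rate: North Farm/tier1 20 > Riverbend/tier1 17 > Hill Ranch/tier1 14 > North Farm/tier2 9 > Low Meadow/tier1 8 > Hill Ranch/tier2 7 > Riverbend/tier2 5 > Low Meadow/tier2 2.
Fill North Farm tier1 block (35 at 20) — 110 left.
Riverbend/tier1 (17): +10 — 100 left.
Hill Ranch/tier1 (14): +35 — 65 left.
Fill North Farm tier2 block (60 at 9) — 5 left.
Low Meadow tier1 at 8: only 5 left, fill 5.
Total = 20×35 + 17×10 + 14×35 + 9×60 + 8×5 = 1940.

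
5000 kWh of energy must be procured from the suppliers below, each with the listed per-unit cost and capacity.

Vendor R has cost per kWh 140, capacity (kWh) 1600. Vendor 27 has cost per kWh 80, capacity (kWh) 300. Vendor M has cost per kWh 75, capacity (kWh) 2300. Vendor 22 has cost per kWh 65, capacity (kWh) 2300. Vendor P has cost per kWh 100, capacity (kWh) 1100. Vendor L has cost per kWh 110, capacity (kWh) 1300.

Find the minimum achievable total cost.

356000

Cheapest first:
Vendor 22 (65): use full 2300 → 2700 kWh to go.
Vendor M (75): use full 2300 → 400 kWh to go.
Vendor 27 at 80: take all 300 kWh → 100 still needed.
Take 100 from Vendor P at 100 to finish.
Vendor L, Vendor R: unused.
Cost = 2300×65 + 2300×75 + 300×80 + 100×100 = 356000.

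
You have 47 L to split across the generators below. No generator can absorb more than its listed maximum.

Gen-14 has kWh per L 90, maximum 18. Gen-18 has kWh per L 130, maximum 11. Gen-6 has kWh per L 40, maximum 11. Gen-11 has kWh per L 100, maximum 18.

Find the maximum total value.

Highest kWh per L first: Gen-18 130 > Gen-11 100 > Gen-14 90 > Gen-6 40.
Give Gen-18 11 to hit its cap of 11 → 36 left.
Gen-11: +18 to 18 (cap) → 18 left.
Give Gen-14 18 to hit its cap of 18 → 0 left.
Total = 90×18 + 130×11 + 100×18 = 4850.

4850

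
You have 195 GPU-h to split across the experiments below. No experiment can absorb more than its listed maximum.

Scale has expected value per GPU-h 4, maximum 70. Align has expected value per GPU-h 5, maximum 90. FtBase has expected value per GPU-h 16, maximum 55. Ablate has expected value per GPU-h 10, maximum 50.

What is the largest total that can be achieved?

Rank by expected value per GPU-h: FtBase 16 > Ablate 10 > Align 5 > Scale 4.
Give FtBase 55 to hit its cap of 55 → 140 left.
Ablate takes 50 to reach its cap of 50 → 90 left.
Give Align 90 to hit its cap of 90 → 0 left.
Total = 5×90 + 16×55 + 10×50 = 1830.

1830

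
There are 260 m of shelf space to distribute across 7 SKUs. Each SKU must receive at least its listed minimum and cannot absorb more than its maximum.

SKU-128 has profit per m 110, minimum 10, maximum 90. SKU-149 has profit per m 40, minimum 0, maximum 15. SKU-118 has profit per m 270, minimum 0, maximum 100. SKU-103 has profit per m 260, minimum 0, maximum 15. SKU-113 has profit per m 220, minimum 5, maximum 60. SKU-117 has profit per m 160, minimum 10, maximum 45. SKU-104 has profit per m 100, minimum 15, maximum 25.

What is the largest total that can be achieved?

Meeting every minimum uses 10+0+0+0+5+10+15 = 40 m, leaving 220.
Highest profit per m first: SKU-118 270 > SKU-103 260 > SKU-113 220 > SKU-117 160 > SKU-128 110 > SKU-104 100 > SKU-149 40.
SKU-118: +100 to 100 (cap) ; 120 left.
SKU-103: +15 to 15 (cap) ; 105 left.
Give SKU-113 55 more to hit its cap of 60 ; 50 left.
SKU-117 takes 35 more to reach its cap of 45 ; 15 left.
SKU-128: +15 (room for 80) → 25. Pool exhausted.
Total = 110×25 + 270×100 + 260×15 + 220×60 + 160×45 + 100×15 = 55550.

55550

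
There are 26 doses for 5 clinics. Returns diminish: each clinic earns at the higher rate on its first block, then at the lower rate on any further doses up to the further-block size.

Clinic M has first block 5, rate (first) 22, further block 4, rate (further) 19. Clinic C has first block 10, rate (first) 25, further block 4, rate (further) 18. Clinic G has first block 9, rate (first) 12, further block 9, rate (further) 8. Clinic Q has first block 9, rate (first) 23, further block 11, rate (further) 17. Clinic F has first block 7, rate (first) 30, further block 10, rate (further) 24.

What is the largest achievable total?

Order all 10 blocks by rate: Clinic F/tier1 30 > Clinic C/tier1 25 > Clinic F/tier2 24 > Clinic Q/tier1 23 > Clinic M/tier1 22 > Clinic M/tier2 19 > Clinic C/tier2 18 > Clinic Q/tier2 17 > Clinic G/tier1 12 > Clinic G/tier2 8.
Fill Clinic F tier1 block (7 at 30) — 19 left.
Fill Clinic C tier1 block (10 at 25) — 9 left.
Clinic F tier2 at 24: only 9 left, fill 9.
Total = 30×7 + 25×10 + 24×9 = 676.

676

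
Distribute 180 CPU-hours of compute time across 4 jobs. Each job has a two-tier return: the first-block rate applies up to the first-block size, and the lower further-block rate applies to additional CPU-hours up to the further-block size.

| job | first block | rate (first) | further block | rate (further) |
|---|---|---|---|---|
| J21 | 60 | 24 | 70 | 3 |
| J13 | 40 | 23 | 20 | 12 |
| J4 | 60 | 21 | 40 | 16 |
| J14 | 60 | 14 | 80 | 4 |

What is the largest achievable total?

3940

Rank every tier by rate: J21/tier1 24 > J13/tier1 23 > J4/tier1 21 > J4/tier2 16 > J14/tier1 14 > J13/tier2 12 > J14/tier2 4 > J21/tier2 3.
J21/tier1 (24): +60 → 120 left.
Fill J13 tier1 block (40 at 23) → 80 left.
J4 tier1 at 21: fill all 60 → 20 left.
J4 tier2 at 16: only 20 left, fill 20.
Total = 24×60 + 23×40 + 21×60 + 16×20 = 3940.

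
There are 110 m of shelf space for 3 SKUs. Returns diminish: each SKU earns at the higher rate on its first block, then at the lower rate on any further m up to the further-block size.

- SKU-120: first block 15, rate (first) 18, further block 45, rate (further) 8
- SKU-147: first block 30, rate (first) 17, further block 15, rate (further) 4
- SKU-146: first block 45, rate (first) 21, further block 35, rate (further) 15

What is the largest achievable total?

2025

Treat each block as its own option and order by rate: SKU-146/T1 21 > SKU-120/T1 18 > SKU-147/T1 17 > SKU-146/T2 15 > SKU-120/T2 8 > SKU-147/T2 4.
SKU-146/T1 (21): +45 → 65 left.
Fill SKU-120 T1 block (15 at 18) → 50 left.
SKU-147/T1 (17): +30 → 20 left.
SKU-146 T2 at 15: only 20 left, fill 20.
Total = 21×45 + 18×15 + 17×30 + 15×20 = 2025.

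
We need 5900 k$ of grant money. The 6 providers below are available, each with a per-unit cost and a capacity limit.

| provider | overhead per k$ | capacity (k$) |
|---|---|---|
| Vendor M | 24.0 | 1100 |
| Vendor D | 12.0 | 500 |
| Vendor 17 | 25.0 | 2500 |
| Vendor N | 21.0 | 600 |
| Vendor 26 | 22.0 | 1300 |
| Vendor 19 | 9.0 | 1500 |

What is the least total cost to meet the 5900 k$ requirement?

Fill from the cheapest provider first.
Vendor 19 (9.0): use full 1500 — 4400 k$ to go.
Vendor D at 12.0: take all 500 k$ — 3900 still needed.
Vendor N (21.0): use full 600 — 3300 k$ to go.
Take 1300 from Vendor 26 at 22.0 — need 2000 more.
Vendor M (24.0): use full 1100 — 900 k$ to go.
Vendor 17 at 25.0: take 900 of its 2500 — requirement met.
Cost = 1500×9.0 + 500×12.0 + 600×21.0 + 1300×22.0 + 1100×24.0 + 900×25.0 = 109600.

109600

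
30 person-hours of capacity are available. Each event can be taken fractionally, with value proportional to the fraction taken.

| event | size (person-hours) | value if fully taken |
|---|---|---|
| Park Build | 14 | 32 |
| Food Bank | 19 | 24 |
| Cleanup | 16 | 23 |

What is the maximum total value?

55

Sort by value density: Park Build 32/14≈2.29, Cleanup 23/16≈1.44, Food Bank 24/19≈1.26.
Park Build: take in full, 14 person-hours for value 32 ; 16 left.
All 16 person-hours of Cleanup fit (value 23) ; 0 remain.
Total value = 55.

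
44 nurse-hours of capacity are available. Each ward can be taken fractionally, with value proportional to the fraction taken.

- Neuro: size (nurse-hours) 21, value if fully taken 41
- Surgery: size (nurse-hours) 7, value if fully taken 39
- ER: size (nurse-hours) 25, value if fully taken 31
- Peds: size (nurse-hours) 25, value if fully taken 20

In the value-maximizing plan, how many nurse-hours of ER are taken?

16

Rank by value-to-size ratio: Surgery 39/7≈5.57, Neuro 41/21≈1.95, ER 31/25≈1.24, Peds 20/25≈0.8.
Surgery: take in full, 7 nurse-hours for value 39 → 37 left.
All 21 nurse-hours of Neuro fit (value 41) → 16 remain.
Fill the last 16 nurse-hours with part of ER: 16/25 of it earns 19.84.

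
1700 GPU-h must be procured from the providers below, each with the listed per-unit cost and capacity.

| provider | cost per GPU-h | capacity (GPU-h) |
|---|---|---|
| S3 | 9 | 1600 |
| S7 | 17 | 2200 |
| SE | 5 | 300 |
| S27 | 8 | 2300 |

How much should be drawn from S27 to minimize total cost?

Fill from the cheapest provider first.
SE (5): use full 300 ; 1400 GPU-h to go.
Take 1400 from S27 at 8 to finish.
S3, S7: unused.

1400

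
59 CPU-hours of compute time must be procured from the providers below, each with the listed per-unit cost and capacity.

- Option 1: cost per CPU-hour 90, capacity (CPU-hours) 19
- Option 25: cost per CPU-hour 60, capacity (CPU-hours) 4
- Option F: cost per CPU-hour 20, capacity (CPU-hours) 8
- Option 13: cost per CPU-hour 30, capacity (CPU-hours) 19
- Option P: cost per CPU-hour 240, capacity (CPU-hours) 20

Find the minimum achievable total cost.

Cheapest first:
Option F at 20: take all 8 CPU-hours ; 51 still needed.
Take 19 from Option 13 at 30 ; need 32 more.
Option 25 at 60: take all 4 CPU-hours ; 28 still needed.
Take 19 from Option 1 at 90 ; need 9 more.
Option P (240): take the remaining 9 ; done.
Cost = 8×20 + 19×30 + 4×60 + 19×90 + 9×240 = 4840.

4840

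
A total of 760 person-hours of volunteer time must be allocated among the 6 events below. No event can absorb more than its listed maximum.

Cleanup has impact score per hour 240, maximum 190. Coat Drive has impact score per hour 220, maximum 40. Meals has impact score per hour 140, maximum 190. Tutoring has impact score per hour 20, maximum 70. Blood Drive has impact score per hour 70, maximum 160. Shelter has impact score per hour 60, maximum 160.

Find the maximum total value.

102200

Order the events by impact score per hour: Cleanup 240 > Coat Drive 220 > Meals 140 > Blood Drive 70 > Shelter 60 > Tutoring 20.
Cleanup takes 190 to reach its cap of 190 ; 570 left.
Coat Drive: +40 to 40 (cap) ; 530 left.
Meals: +190 to 190 (cap) ; 340 left.
Give Blood Drive 160 to hit its cap of 160 ; 180 left.
Shelter: +160 to 160 (cap) ; 20 left.
Tutoring has room for 70 but only 20 remain, so it gets 20.
Total = 240×190 + 220×40 + 140×190 + 20×20 + 70×160 + 60×160 = 102200.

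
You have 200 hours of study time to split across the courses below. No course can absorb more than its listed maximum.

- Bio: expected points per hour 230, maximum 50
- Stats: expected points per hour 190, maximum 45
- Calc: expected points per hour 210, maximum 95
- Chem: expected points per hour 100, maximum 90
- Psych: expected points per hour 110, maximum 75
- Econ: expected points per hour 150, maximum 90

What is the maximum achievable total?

41500

Order the courses by expected points per hour: Bio 230 > Calc 210 > Stats 190 > Econ 150 > Psych 110 > Chem 100.
Give Bio 50 to hit its cap of 50 — 150 left.
Calc: +95 to 95 (cap) — 55 left.
Stats: +45 to 45 (cap) — 10 left.
Only 10 left; Econ takes them to reach 10.
Total = 230×50 + 190×45 + 210×95 + 150×10 = 41500.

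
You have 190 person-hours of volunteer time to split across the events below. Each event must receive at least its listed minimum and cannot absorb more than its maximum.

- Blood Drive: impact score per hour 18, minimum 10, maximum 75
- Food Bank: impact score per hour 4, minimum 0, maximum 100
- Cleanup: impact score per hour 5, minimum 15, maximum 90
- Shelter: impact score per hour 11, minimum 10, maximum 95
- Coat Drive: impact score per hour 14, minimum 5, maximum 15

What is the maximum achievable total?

2570

Meeting every minimum uses 10+0+15+10+5 = 40 person-hours, leaving 150.
Highest impact score per hour first: Blood Drive 18 > Coat Drive 14 > Shelter 11 > Cleanup 5 > Food Bank 4.
Blood Drive takes 65 more to reach its cap of 75 → 85 left.
Coat Drive takes 10 more to reach its cap of 15 → 75 left.
Only 75 left; Shelter takes them to reach 85.
Total = 18×75 + 5×15 + 11×85 + 14×15 = 2570.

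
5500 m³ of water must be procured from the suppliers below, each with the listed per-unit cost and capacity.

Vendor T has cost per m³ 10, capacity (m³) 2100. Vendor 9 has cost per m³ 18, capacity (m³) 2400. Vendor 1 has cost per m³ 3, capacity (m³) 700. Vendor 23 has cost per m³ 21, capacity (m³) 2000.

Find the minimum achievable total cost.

Cheapest first:
Take 700 from Vendor 1 at 3 ; need 4800 more.
Take 2100 from Vendor T at 10 ; need 2700 more.
Take 2400 from Vendor 9 at 18 ; need 300 more.
Vendor 23 (21): take the remaining 300 ; done.
Cost = 700×3 + 2100×10 + 2400×18 + 300×21 = 72600.

72600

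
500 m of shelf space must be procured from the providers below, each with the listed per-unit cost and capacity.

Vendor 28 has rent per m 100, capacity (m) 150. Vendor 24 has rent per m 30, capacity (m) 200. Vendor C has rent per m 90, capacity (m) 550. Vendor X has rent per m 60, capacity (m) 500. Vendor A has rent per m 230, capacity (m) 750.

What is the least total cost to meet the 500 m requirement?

Use providers in increasing cost order.
Take 200 from Vendor 24 at 30 — need 300 more.
Vendor X (60): take the remaining 300 — done.
Vendor C, Vendor 28, Vendor A: unused.
Cost = 200×30 + 300×60 = 24000.

24000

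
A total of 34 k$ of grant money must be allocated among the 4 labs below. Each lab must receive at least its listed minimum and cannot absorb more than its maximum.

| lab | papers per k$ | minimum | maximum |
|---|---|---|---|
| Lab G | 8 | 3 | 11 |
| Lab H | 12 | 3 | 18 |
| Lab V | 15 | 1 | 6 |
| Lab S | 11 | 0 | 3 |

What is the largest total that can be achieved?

Meeting every minimum uses 3+3+1+0 = 7 k$, leaving 27.
Order the labs by papers per k$: Lab V 15 > Lab H 12 > Lab S 11 > Lab G 8.
Lab V takes 5 more to reach its cap of 6 → 22 left.
Lab H takes 15 more to reach its cap of 18 → 7 left.
Lab S takes 3 more to reach its cap of 3 → 4 left.
Lab G: +4 (room for 8) → 7. Pool exhausted.
Total = 8×7 + 12×18 + 15×6 + 11×3 = 395.

395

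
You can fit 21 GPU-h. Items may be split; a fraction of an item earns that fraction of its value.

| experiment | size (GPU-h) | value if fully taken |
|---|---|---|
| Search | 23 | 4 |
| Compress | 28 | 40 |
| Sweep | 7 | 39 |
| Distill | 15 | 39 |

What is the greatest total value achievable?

Best value per unit of size first: Sweep 39/7≈5.57, Distill 39/15≈2.6, Compress 40/28≈1.43, Search 4/23≈0.174.
Sweep: take in full, 7 GPU-h for value 39 → 14 left.
14 GPU-h left: a 14/15 share of Distill gives 39×14/15 = 36.4.
Total value = 75.4.

75.4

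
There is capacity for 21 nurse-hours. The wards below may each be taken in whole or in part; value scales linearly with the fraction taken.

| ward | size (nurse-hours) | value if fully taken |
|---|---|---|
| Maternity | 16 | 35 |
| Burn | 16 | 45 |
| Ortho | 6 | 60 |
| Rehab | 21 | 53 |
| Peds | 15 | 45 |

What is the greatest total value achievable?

105

Best value per unit of size first: Ortho 60/6≈10, Peds 45/15≈3, Burn 45/16≈2.81, Rehab 53/21≈2.52, Maternity 35/16≈2.19.
Ortho: take in full, 6 nurse-hours for value 60 — 15 left.
All 15 nurse-hours of Peds fit (value 45) — 0 remain.
Total value = 105.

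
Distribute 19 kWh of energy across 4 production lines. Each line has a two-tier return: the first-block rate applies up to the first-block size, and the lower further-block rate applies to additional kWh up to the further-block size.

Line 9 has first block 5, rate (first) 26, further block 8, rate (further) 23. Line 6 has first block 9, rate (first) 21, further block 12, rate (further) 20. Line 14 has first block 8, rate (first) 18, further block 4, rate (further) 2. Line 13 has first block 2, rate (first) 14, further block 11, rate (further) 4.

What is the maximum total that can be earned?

440

Treat each block as its own option and order by rate: Line 9/first 26 > Line 9/second 23 > Line 6/first 21 > Line 6/second 20 > Line 14/first 18 > Line 13/first 14 > Line 13/second 4 > Line 14/second 2.
Fill Line 9 first block (5 at 26) — 14 left.
Fill Line 9 second block (8 at 23) — 6 left.
6 remain; put them into Line 6 first at 21.
Total = 26×5 + 23×8 + 21×6 = 440.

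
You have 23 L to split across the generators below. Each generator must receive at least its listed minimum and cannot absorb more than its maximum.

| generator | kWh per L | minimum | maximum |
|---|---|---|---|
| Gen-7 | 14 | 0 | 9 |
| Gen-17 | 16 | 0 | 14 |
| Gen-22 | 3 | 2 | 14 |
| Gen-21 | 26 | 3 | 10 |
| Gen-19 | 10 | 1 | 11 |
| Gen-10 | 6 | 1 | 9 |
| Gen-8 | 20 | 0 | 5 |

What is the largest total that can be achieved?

Meeting every minimum uses 0+0+2+3+1+1+0 = 7 L, leaving 16.
Highest kWh per L first: Gen-21 26 > Gen-8 20 > Gen-17 16 > Gen-7 14 > Gen-19 10 > Gen-10 6 > Gen-22 3.
Give Gen-21 7 more to hit its cap of 10 — 9 left.
Gen-8: +5 to 5 (cap) — 4 left.
Gen-17: +4 (room for 14) → 4. Pool exhausted.
Total = 16×4 + 3×2 + 26×10 + 10×1 + 6×1 + 20×5 = 446.

446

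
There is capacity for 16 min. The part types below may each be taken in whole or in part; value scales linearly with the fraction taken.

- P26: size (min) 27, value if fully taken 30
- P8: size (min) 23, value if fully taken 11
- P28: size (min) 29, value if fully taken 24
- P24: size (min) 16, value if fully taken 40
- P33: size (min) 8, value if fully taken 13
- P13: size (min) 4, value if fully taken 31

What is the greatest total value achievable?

61

Rank by value-to-size ratio: P13 31/4≈7.75, P24 40/16≈2.5, P33 13/8≈1.62, P26 30/27≈1.11, P28 24/29≈0.828, P8 11/23≈0.478.
P13: take in full, 4 min for value 31 → 12 left.
12 min left: a 12/16 share of P24 gives 40×12/16 = 30.
Total value = 61.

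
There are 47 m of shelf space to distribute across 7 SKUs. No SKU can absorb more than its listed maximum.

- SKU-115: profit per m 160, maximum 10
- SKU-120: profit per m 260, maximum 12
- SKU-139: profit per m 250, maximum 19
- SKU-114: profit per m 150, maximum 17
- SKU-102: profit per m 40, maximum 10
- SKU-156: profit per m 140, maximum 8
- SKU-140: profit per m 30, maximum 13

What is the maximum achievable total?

Order the SKUs by profit per m: SKU-120 260 > SKU-139 250 > SKU-115 160 > SKU-114 150 > SKU-156 140 > SKU-102 40 > SKU-140 30.
SKU-120: +12 to 12 (cap) → 35 left.
SKU-139 takes 19 to reach its cap of 19 → 16 left.
SKU-115 takes 10 to reach its cap of 10 → 6 left.
SKU-114 has room for 17 but only 6 remain, so it gets 6.
Total = 160×10 + 260×12 + 250×19 + 150×6 = 10370.

10370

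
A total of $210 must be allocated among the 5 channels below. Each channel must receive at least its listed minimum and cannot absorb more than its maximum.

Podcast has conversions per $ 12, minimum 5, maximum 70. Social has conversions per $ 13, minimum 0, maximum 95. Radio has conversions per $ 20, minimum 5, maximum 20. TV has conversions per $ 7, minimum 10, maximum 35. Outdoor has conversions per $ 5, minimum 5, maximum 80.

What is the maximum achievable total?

2640

Meeting every minimum uses 5+0+5+10+5 = 25 $, leaving 185.
Rank by conversions per $: Radio 20 > Social 13 > Podcast 12 > TV 7 > Outdoor 5.
Radio takes 15 more to reach its cap of 20 — 170 left.
Give Social 95 more to hit its cap of 95 — 75 left.
Podcast: +65 to 70 (cap) — 10 left.
Only 10 left; TV takes them to reach 20.
Total = 12×70 + 13×95 + 20×20 + 7×20 + 5×5 = 2640.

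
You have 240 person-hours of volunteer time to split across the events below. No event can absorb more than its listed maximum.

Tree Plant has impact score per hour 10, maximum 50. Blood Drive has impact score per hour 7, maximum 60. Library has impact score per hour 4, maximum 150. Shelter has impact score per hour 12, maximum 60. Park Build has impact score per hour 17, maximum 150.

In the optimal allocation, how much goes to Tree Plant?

30

Order the events by impact score per hour: Park Build 17 > Shelter 12 > Tree Plant 10 > Blood Drive 7 > Library 4.
Park Build: +150 to 150 (cap) — 90 left.
Shelter takes 60 to reach its cap of 60 — 30 left.
Tree Plant has room for 50 but only 30 remain, so it gets 30.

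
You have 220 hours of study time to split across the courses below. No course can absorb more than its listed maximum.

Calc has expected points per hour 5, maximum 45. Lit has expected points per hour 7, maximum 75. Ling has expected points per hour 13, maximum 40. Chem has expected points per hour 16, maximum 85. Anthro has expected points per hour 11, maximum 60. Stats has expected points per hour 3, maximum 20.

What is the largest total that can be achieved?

Highest expected points per hour first: Chem 16 > Ling 13 > Anthro 11 > Lit 7 > Calc 5 > Stats 3.
Chem takes 85 to reach its cap of 85 — 135 left.
Ling takes 40 to reach its cap of 40 — 95 left.
Give Anthro 60 to hit its cap of 60 — 35 left.
Lit: +35 (room for 75) → 35. Pool exhausted.
Total = 7×35 + 13×40 + 16×85 + 11×60 = 2785.

2785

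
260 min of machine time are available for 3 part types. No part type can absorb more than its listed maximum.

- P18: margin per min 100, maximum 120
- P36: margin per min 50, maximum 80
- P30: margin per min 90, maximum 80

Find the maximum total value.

Rank by margin per min: P18 100 > P30 90 > P36 50.
P18 takes 120 to reach its cap of 120 → 140 left.
P30: +80 to 80 (cap) → 60 left.
P36: +60 (room for 80) → 60. Pool exhausted.
Total = 100×120 + 50×60 + 90×80 = 22200.

22200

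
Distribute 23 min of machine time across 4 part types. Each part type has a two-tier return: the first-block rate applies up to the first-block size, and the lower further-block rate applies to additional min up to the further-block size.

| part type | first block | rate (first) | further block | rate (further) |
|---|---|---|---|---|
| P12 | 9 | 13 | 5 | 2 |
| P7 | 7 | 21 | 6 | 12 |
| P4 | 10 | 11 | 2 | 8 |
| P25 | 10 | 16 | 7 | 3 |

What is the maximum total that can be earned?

Order all 8 blocks by rate: P7/first 21 > P25/first 16 > P12/first 13 > P7/second 12 > P4/first 11 > P4/second 8 > P25/second 3 > P12/second 2.
P7/first (21): +7 — 16 left.
P25 first at 16: fill all 10 — 6 left.
P12/first: +6 of 9 at 13; pool empty.
Total = 21×7 + 16×10 + 13×6 = 385.

385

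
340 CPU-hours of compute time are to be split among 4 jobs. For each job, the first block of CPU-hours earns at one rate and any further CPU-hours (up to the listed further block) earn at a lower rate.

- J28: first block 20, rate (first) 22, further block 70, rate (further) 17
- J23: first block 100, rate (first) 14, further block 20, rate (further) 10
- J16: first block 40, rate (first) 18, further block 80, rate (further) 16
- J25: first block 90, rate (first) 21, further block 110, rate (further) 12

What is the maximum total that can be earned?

6080

Treat each block as its own option and order by rate: J28/tier1 22 > J25/tier1 21 > J16/tier1 18 > J28/tier2 17 > J16/tier2 16 > J23/tier1 14 > J25/tier2 12 > J23/tier2 10.
J28/tier1 (22): +20 — 320 left.
J25 tier1 at 21: fill all 90 — 230 left.
J16 tier1 at 18: fill all 40 — 190 left.
J28 tier2 at 17: fill all 70 — 120 left.
Fill J16 tier2 block (80 at 16) — 40 left.
J23/tier1: +40 of 100 at 14; pool empty.
Total = 22×20 + 21×90 + 18×40 + 17×70 + 16×80 + 14×40 = 6080.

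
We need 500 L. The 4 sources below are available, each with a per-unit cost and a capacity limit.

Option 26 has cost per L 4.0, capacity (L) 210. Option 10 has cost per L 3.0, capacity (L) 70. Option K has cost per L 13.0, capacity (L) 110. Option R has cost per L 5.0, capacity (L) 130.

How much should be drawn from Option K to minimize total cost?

90

Use sources in increasing cost order.
Option 10 (3.0): use full 70 — 430 L to go.
Option 26 at 4.0: take all 210 L — 220 still needed.
Take 130 from Option R at 5.0 — need 90 more.
Take 90 from Option K at 13.0 to finish.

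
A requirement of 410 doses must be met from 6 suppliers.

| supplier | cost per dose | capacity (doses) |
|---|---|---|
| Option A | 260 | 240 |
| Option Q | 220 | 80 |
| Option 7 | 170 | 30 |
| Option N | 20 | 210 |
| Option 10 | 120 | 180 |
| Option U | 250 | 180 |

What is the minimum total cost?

Use suppliers in increasing cost order.
Take 210 from Option N at 20 — need 200 more.
Take 180 from Option 10 at 120 — need 20 more.
Option 7 (170): take the remaining 20 — done.
Option Q, Option U, Option A: unused.
Cost = 210×20 + 180×120 + 20×170 = 29200.

29200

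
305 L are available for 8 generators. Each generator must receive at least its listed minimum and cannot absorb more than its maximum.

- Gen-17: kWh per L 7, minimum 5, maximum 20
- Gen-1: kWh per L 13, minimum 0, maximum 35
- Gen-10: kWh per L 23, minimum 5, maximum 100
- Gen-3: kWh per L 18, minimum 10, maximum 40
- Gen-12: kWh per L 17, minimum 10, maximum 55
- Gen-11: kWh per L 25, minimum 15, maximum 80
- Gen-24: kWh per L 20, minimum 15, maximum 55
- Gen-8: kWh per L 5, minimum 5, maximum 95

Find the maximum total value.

6520

Meeting every minimum uses 5+0+5+10+10+15+15+5 = 65 L, leaving 240.
Rank by kWh per L: Gen-11 25 > Gen-10 23 > Gen-24 20 > Gen-3 18 > Gen-12 17 > Gen-1 13 > Gen-17 7 > Gen-8 5.
Gen-11 takes 65 more to reach its cap of 80 → 175 left.
Gen-10 takes 95 more to reach its cap of 100 → 80 left.
Gen-24: +40 to 55 (cap) → 40 left.
Gen-3 takes 30 more to reach its cap of 40 → 10 left.
Gen-12 has room for 45 more but only 10 remain, so it gets 20.
Total = 7×5 + 23×100 + 18×40 + 17×20 + 25×80 + 20×55 + 5×5 = 6520.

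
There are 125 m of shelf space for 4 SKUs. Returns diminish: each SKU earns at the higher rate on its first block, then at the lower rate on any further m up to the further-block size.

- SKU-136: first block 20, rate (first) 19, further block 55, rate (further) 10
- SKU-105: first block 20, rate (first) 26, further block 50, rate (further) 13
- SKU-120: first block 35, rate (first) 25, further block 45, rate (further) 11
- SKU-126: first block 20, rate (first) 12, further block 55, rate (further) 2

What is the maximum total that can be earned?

Rank every tier by rate: SKU-105/first 26 > SKU-120/first 25 > SKU-136/first 19 > SKU-105/second 13 > SKU-126/first 12 > SKU-120/second 11 > SKU-136/second 10 > SKU-126/second 2.
Fill SKU-105 first block (20 at 26) ; 105 left.
SKU-120 first at 25: fill all 35 ; 70 left.
SKU-136/first (19): +20 ; 50 left.
Fill SKU-105 second block (50 at 13) ; 0 left.
Total = 26×20 + 25×35 + 19×20 + 13×50 = 2425.

2425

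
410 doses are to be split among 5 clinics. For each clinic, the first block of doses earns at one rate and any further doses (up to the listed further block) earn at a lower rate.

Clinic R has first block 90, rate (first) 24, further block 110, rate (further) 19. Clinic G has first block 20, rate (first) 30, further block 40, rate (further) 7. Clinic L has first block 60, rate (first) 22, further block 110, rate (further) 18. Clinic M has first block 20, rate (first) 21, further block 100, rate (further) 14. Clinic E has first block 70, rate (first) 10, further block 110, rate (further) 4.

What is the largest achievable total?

8570

Treat each block as its own option and order by rate: Clinic G/tier1 30 > Clinic R/tier1 24 > Clinic L/tier1 22 > Clinic M/tier1 21 > Clinic R/tier2 19 > Clinic L/tier2 18 > Clinic M/tier2 14 > Clinic E/tier1 10 > Clinic G/tier2 7 > Clinic E/tier2 4.
Clinic G tier1 at 30: fill all 20 ; 390 left.
Clinic R tier1 at 24: fill all 90 ; 300 left.
Clinic L tier1 at 22: fill all 60 ; 240 left.
Clinic M/tier1 (21): +20 ; 220 left.
Fill Clinic R tier2 block (110 at 19) ; 110 left.
Clinic L tier2 at 18: fill all 110 ; 0 left.
Total = 30×20 + 24×90 + 22×60 + 21×20 + 19×110 + 18×110 = 8570.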